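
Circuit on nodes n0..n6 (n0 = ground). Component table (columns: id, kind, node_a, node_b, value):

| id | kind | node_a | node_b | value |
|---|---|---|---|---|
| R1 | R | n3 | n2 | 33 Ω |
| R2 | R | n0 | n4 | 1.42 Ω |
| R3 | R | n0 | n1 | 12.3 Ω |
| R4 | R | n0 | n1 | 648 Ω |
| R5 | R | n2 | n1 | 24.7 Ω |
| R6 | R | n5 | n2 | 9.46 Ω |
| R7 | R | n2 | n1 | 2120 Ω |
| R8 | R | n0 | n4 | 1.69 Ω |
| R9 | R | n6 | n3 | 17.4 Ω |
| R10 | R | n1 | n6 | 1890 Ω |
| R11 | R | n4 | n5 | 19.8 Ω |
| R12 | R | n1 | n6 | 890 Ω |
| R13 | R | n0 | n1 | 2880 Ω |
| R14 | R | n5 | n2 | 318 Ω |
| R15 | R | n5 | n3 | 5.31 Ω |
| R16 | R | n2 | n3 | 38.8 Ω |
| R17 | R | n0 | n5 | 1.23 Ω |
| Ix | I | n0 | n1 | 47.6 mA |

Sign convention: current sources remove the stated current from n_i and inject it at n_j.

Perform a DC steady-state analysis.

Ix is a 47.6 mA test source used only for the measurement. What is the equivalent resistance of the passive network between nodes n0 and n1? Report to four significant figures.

MNA unknowns: 6 node voltages V₁..V_6
R1: Y=0.03030 on G[3,2]
R2: Y=0.7042 on G[0,4]
R3: Y=0.08130 on G[0,1]
R4: Y=0.001543 on G[0,1]
R5: Y=0.04049 on G[2,1]
R6: Y=0.1057 on G[5,2]
R7: Y=0.0004717 on G[2,1]
R8: Y=0.5917 on G[0,4]
R9: Y=0.05747 on G[6,3]
R10: Y=0.0005291 on G[1,6]
R11: Y=0.05051 on G[4,5]
R12: Y=0.001124 on G[1,6]
R13: Y=0.0003472 on G[0,1]
R14: Y=0.003145 on G[5,2]
R15: Y=0.1883 on G[5,3]
R16: Y=0.02577 on G[2,3]
R17: Y=0.8130 on G[0,5]
Ix: z[0]−=0.0476, z[1]+=0.0476
solve → V1=0.4116, V2=0.1003, V3=0.03741, V4=0.0005814, V5=0.01550, V6=0.04787

R_eq = 8.648 Ω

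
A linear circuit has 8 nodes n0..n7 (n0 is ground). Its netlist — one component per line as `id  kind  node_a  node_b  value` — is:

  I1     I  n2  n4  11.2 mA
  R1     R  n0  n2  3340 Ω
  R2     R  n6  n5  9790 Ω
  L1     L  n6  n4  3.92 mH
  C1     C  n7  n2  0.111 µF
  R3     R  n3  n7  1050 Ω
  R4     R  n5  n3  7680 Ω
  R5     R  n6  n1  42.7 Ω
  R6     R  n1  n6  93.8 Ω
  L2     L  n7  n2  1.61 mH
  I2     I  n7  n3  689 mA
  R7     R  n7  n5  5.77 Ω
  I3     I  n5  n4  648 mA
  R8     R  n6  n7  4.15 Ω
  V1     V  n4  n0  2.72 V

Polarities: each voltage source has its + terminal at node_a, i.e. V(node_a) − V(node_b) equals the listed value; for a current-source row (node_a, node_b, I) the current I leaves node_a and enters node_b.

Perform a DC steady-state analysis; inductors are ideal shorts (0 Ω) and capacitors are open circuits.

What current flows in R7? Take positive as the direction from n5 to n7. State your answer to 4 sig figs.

Apply KCL at each of the 7 non-ground nodes and solve the resulting linear system.
Node n1: branches {R5, R6} → V_1 = 2.720
Node n2: branches {I1, R1, C1, L2} → V_2 = -0.01313
Node n3: branches {R3, R4, I2} → V_3 = 636.0
Node n4: branches {I1, L1, I3, V1} → V_4 = 2.720
Node n5: branches {R2, R4, R7, I3} → V_5 = -3.268
Node n6: branches {R2, L1, R5, R6, R8} → V_6 = 2.720
Node n7: branches {C1, R3, L2, I2, R7, R8} → V_7 = -0.01313
Source currents: i(L1)=-0.6592, i(L2)=0.01120, i(V1)=3.930e-06

-0.5641 A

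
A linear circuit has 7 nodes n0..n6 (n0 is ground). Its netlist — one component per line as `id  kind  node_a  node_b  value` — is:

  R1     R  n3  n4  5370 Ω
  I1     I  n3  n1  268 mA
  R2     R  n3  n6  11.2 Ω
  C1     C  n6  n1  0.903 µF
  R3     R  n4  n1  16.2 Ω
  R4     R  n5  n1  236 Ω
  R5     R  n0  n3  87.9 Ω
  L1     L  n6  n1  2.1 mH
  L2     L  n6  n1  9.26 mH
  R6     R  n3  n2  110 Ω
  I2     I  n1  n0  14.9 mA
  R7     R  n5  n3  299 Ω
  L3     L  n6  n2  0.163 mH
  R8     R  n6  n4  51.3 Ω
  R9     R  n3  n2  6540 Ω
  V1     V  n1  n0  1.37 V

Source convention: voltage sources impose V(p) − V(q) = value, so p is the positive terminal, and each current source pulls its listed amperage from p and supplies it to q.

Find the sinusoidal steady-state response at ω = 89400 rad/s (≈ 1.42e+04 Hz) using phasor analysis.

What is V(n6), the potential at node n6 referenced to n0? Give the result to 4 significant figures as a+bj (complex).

0.3062+2.984j V

MNA unknowns: 6 node voltages V₁..V_6 plus 1 source current (V1)
R1: Y=0.0001862+0.000j on G[3,4]
I1: z[3]−=0.268, z[1]+=0.268
R2: Y=0.08929+0.000j on G[3,6]
C1: Y=0.000+0.08073j on G[6,1]
R3: Y=0.06173+0.000j on G[4,1]
R4: Y=0.004237+0.000j on G[5,1]
R5: Y=0.01138+0.000j on G[0,3]
L1: Y=0.000-0.005327j on G[6,1]
L2: Y=0.000-0.001208j on G[6,1]
R6: Y=0.009091+0.000j on G[3,2]
I2: z[1]−=0.0149, z[0]+=0.0149
R7: Y=0.003344+0.000j on G[5,3]
L3: Y=0.000-0.06862j on G[6,2]
R8: Y=0.01949+0.000j on G[6,4]
R9: Y=0.0001529+0.000j on G[3,2]
V1: row V1−V0=1.37, i_V1 at 1,0
solve → V1=1.370+0.000j, V2=0.3141+2.659j, V3=-2.099+2.601j, V4=1.107+0.7206j, V5=-0.1602+1.147j, V6=0.3062+2.984j
aux → i_V1=0.008978-0.02959j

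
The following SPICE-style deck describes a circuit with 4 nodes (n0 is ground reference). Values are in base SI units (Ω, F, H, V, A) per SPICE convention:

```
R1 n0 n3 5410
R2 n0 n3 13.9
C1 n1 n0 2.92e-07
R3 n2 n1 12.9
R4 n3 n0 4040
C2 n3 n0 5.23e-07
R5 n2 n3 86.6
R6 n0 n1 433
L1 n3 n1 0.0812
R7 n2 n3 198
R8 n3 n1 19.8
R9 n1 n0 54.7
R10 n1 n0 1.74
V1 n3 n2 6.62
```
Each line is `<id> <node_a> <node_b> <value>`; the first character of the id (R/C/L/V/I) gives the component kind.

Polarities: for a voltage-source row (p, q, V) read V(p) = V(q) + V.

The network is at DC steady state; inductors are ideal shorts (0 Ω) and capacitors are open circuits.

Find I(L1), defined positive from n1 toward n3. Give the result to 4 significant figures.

-0.5132 A

Element admittances at DC:
  Y(R1) = 0.0001848 S between n0,n3
  Y(R2) = 0.07194 S between n0,n3
  Y(C1) = 0.000 S between n1,n0
  Y(R3) = 0.07752 S between n2,n1
  Y(R4) = 0.0002475 S between n3,n0
  Y(C2) = 0.000 S between n3,n0
  Y(R5) = 0.01155 S between n2,n3
  Y(R6) = 0.002309 S between n0,n1
  L1: short n3↔n1 (DC inductor)
  Y(R7) = 0.005051 S between n2,n3
  Y(R8) = 0.05051 S between n3,n1
  Y(R9) = 0.01828 S between n1,n0
  Y(R10) = 0.5747 S between n1,n0
  V1: constraint V(n3)−V(n2) = 6.62
Assemble and solve the 5×5 MNA system:
  V(n1)=0.000  V(n2)=-6.620  V(n3)=0.000
  i(L1)=0.5132  i(V1)=-0.6231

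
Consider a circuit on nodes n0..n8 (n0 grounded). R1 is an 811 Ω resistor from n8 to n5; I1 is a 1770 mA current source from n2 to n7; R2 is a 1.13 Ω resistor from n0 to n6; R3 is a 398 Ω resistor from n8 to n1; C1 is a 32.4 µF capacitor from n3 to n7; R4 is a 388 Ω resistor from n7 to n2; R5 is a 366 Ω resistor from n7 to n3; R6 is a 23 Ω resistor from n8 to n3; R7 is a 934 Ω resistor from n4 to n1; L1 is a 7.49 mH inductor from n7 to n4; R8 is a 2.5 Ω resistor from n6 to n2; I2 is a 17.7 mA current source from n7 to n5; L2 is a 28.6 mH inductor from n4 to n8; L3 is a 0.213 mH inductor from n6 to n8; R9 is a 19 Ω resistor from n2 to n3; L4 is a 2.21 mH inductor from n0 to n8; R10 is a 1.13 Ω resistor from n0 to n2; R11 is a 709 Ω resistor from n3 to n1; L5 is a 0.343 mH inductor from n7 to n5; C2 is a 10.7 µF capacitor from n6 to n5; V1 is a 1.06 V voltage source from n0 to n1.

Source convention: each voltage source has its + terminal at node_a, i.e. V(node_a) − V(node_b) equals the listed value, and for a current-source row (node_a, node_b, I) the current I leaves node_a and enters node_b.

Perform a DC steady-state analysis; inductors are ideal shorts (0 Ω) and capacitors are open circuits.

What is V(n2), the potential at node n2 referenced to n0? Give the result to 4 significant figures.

-1.349 V

Element admittances at DC:
  Y(R1) = 0.001233 S between n8,n5
  I1: injects 1.77 A into n7 (from n2)
  Y(R2) = 0.8850 S between n0,n6
  Y(R3) = 0.002513 S between n8,n1
  Y(C1) = 0.000 S between n3,n7
  Y(R4) = 0.002577 S between n7,n2
  Y(R5) = 0.002732 S between n7,n3
  Y(R6) = 0.04348 S between n8,n3
  Y(R7) = 0.001071 S between n4,n1
  L1: short n7↔n4 (DC inductor)
  Y(R8) = 0.4000 S between n6,n2
  I2: injects 0.0177 A into n5 (from n7)
  L2: short n4↔n8 (DC inductor)
  L3: short n6↔n8 (DC inductor)
  Y(R9) = 0.05263 S between n2,n3
  L4: short n0↔n8 (DC inductor)
  Y(R10) = 0.8850 S between n0,n2
  Y(R11) = 0.001410 S between n3,n1
  L5: short n7↔n5 (DC inductor)
  Y(C2) = 0.000 S between n6,n5
  V1: constraint V(n0)−V(n1) = 1.06
Assemble and solve the 14×14 MNA system:
  V(n1)=-1.060  V(n2)=-1.349  V(n3)=-0.7232  V(n4)=0.000  V(n5)=0.000  V(n6)=0.000  V(n7)=0.000  V(n8)=0.000
  i(L1)=1.765  i(L2)=1.763  i(L3)=-0.5397  i(L4)=-1.190  i(L5)=-0.01770  i(V1)=-0.004273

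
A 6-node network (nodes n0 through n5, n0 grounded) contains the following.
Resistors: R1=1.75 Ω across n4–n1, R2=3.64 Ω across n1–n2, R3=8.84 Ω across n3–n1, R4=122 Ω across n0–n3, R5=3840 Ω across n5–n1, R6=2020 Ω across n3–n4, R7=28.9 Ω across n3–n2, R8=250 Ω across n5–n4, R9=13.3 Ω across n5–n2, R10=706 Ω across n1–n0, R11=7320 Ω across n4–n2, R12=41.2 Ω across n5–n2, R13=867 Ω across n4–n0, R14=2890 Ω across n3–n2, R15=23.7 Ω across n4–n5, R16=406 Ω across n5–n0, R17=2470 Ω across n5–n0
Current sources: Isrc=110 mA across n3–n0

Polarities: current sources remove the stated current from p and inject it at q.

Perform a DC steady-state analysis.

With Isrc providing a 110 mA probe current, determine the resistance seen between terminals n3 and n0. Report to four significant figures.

R_eq = 74.72 Ω

Element admittances at DC:
  Y(R1) = 0.5714 S between n4,n1
  Y(R2) = 0.2747 S between n1,n2
  Y(R3) = 0.1131 S between n3,n1
  Y(R4) = 0.008197 S between n0,n3
  Y(R5) = 0.0002604 S between n5,n1
  Y(R6) = 0.0004950 S between n3,n4
  Y(R7) = 0.03460 S between n3,n2
  Y(R8) = 0.004000 S between n5,n4
  Y(R9) = 0.07519 S between n5,n2
  Y(R10) = 0.001416 S between n1,n0
  Y(R11) = 0.0001366 S between n4,n2
  Y(R12) = 0.02427 S between n5,n2
  Y(R13) = 0.001153 S between n4,n0
  Y(R14) = 0.0003460 S between n3,n2
  Y(R15) = 0.04219 S between n4,n5
  Y(R16) = 0.002463 S between n5,n0
  Y(R17) = 0.0004049 S between n5,n0
  Isrc: injects 0.11 A into n0 (from n3)
Assemble and solve the 5×5 MNA system:
  V(n1)=-7.937  V(n2)=-7.919  V(n3)=-8.219  V(n4)=-7.909  V(n5)=-7.763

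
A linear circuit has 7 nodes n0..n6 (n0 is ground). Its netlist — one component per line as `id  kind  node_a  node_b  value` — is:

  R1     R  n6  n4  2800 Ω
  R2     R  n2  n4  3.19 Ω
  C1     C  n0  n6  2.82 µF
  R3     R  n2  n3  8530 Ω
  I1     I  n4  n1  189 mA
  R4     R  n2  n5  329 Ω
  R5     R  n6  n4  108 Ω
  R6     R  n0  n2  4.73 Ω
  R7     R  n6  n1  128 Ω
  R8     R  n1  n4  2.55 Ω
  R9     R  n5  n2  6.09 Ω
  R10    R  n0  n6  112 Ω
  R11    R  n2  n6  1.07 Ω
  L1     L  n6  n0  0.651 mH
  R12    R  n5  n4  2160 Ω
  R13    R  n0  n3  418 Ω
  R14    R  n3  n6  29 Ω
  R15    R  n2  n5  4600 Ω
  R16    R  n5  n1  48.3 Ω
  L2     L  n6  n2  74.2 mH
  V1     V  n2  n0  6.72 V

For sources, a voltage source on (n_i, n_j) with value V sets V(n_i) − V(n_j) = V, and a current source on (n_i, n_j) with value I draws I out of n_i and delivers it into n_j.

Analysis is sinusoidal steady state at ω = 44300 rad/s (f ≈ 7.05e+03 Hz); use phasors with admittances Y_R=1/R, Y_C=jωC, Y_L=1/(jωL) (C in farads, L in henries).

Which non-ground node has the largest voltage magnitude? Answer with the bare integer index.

1

Element admittances at ω=44300 rad/s:
  Y(R1) = 0.0003571+0.000j S between n6,n4
  Y(R2) = 0.3135+0.000j S between n2,n4
  Y(C1) = 0.000+0.1249j S between n0,n6
  Y(R3) = 0.0001172+0.000j S between n2,n3
  I1: injects 0.189 A into n1 (from n4)
  Y(R4) = 0.003040+0.000j S between n2,n5
  Y(R5) = 0.009259+0.000j S between n6,n4
  Y(R6) = 0.2114+0.000j S between n0,n2
  Y(R7) = 0.007812+0.000j S between n6,n1
  Y(R8) = 0.3922+0.000j S between n1,n4
  Y(R9) = 0.1642+0.000j S between n5,n2
  Y(R10) = 0.008929+0.000j S between n0,n6
  Y(R11) = 0.9346+0.000j S between n2,n6
  Y(L1) = 0.000-0.03467j S between n6,n0
  Y(R12) = 0.0004630+0.000j S between n5,n4
  Y(R13) = 0.002392+0.000j S between n0,n3
  Y(R14) = 0.03448+0.000j S between n3,n6
  Y(R15) = 0.0002174+0.000j S between n2,n5
  Y(R16) = 0.02070+0.000j S between n5,n1
  Y(L2) = 0.000-0.0003042j S between n6,n2
  V1: constraint V(n2)−V(n0) = 6.72
Assemble and solve the 7×7 MNA system:
  V(n1)=7.131-0.03972j  V(n2)=6.720+0.000j  V(n3)=6.162-0.5759j  V(n4)=6.680-0.03007j  V(n5)=6.765-0.004434j  V(n6)=6.587-0.6178j
  i(V1)=-1.550-0.5876j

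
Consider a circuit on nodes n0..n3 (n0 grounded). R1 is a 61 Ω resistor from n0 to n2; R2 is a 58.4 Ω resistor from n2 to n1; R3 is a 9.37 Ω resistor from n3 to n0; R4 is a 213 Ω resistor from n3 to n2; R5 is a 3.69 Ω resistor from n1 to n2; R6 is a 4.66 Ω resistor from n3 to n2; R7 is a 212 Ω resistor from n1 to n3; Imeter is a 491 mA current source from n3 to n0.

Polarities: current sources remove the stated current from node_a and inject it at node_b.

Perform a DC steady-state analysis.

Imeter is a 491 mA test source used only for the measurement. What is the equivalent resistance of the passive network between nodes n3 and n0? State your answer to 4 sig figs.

R_eq = 8.197 Ω

Apply KCL at each of the 3 non-ground nodes and solve the resulting linear system.
Node n1: branches {R2, R5, R7} → V_1 = -3.755
Node n2: branches {R1, R2, R4, R5, R6} → V_2 = -3.750
Node n3: branches {R3, R4, R6, R7, Imeter} → V_3 = -4.025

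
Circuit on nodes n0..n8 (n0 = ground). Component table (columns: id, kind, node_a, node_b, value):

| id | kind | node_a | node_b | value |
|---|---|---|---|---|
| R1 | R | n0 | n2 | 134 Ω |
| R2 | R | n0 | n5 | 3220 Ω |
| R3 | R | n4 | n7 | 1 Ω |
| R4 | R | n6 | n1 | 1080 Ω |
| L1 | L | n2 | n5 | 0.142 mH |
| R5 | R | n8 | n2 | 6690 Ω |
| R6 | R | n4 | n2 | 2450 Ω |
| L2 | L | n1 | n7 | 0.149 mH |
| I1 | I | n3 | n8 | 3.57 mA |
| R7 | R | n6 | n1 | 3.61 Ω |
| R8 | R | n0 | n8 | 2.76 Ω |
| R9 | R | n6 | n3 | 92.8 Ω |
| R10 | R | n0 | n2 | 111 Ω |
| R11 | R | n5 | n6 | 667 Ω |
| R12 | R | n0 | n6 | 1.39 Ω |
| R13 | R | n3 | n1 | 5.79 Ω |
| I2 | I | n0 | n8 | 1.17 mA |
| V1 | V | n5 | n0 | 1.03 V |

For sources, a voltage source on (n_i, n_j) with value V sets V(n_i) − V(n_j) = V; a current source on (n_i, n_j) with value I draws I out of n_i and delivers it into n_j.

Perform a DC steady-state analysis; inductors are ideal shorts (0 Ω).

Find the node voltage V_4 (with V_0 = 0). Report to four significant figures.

-0.01198 V

Apply KCL at each of the 8 non-ground nodes and solve the resulting linear system.
Node n1: branches {R4, L2, R7, R13} → V_1 = -0.01241
Node n2: branches {R1, L1, R5, R6, R10} → V_2 = 1.030
Node n3: branches {I1, R9, R13} → V_3 = -0.03127
Node n4: branches {R3, R6} → V_4 = -0.01198
Node n5: branches {R2, L1, R11, V1} → V_5 = 1.030
Node n6: branches {R4, R7, R9, R11, R12} → V_6 = -0.002220
Node n7: branches {R3, L2} → V_7 = -0.01241
Node n8: branches {R5, I1, R8, I2} → V_8 = 0.01350
Source currents: i(L1)=-0.01754, i(L2)=-0.0004253, i(V1)=-0.01941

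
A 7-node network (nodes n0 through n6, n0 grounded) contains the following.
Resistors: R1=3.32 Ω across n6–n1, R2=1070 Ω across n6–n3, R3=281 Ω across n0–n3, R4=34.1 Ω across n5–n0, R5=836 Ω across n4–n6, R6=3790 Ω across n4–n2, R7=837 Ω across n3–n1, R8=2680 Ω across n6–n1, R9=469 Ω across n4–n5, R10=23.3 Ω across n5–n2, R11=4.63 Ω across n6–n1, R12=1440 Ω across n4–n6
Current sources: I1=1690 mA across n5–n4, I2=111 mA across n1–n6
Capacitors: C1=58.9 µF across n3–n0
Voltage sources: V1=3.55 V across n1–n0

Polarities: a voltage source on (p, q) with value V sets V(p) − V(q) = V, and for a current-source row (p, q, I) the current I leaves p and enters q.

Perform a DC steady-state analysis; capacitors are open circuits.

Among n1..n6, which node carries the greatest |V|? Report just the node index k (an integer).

Element admittances at DC:
  Y(R1) = 0.3012 S between n6,n1
  Y(R2) = 0.0009346 S between n6,n3
  I1: injects 1.69 A into n4 (from n5)
  Y(R3) = 0.003559 S between n0,n3
  I2: injects 0.111 A into n6 (from n1)
  Y(R4) = 0.02933 S between n5,n0
  Y(R5) = 0.001196 S between n4,n6
  Y(R6) = 0.0002639 S between n4,n2
  Y(R7) = 0.001195 S between n3,n1
  Y(R8) = 0.0003731 S between n6,n1
  Y(R9) = 0.002132 S between n4,n5
  Y(R10) = 0.04292 S between n5,n2
  Y(R11) = 0.2160 S between n6,n1
  Y(C1) = 0.000 S between n3,n0
  Y(R12) = 0.0006944 S between n4,n6
  V1: constraint V(n1)−V(n0) = 3.55
Assemble and solve the 7×7 MNA system:
  V(n1)=3.550  V(n2)=-21.87  V(n3)=1.590  V(n4)=383.0  V(n5)=-24.36  V(n6)=5.139
  i(V1)=0.7088

4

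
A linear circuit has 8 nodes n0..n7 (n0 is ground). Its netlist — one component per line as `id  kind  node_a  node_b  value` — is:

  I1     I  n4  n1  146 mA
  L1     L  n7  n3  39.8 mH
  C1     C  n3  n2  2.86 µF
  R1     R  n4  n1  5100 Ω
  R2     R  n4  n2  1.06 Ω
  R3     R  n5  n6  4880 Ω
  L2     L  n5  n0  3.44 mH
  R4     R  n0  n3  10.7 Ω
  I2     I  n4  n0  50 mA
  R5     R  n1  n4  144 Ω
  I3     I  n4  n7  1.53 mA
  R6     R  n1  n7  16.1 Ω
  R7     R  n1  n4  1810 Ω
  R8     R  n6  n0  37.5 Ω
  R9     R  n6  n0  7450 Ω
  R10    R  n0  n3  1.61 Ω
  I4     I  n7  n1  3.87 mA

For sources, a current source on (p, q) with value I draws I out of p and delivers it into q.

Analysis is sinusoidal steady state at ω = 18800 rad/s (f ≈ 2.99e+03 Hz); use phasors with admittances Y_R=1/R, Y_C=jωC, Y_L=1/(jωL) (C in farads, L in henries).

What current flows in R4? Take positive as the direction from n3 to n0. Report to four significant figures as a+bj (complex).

Apply KCL at each of the 7 non-ground nodes and solve the resulting linear system.
Node n1: branches {I1, R1, R5, R6, R7, I4} → V_1 = 18.69+4.309j
Node n2: branches {C1, R2} → V_2 = 0.3929+1.047j
Node n3: branches {L1, C1, R4, R10} → V_3 = -0.06997+0.000j
Node n4: branches {I1, R1, R2, I2, R5, I3, R7} → V_4 = 0.3333+1.073j
Node n5: branches {R3, L2} → V_5 = 0.000+0.000j
Node n6: branches {R3, R8, R9} → V_6 = 0.000+0.000j
Node n7: branches {L1, I3, R6, I4} → V_7 = 18.55+4.709j

-0.006539+0.000j A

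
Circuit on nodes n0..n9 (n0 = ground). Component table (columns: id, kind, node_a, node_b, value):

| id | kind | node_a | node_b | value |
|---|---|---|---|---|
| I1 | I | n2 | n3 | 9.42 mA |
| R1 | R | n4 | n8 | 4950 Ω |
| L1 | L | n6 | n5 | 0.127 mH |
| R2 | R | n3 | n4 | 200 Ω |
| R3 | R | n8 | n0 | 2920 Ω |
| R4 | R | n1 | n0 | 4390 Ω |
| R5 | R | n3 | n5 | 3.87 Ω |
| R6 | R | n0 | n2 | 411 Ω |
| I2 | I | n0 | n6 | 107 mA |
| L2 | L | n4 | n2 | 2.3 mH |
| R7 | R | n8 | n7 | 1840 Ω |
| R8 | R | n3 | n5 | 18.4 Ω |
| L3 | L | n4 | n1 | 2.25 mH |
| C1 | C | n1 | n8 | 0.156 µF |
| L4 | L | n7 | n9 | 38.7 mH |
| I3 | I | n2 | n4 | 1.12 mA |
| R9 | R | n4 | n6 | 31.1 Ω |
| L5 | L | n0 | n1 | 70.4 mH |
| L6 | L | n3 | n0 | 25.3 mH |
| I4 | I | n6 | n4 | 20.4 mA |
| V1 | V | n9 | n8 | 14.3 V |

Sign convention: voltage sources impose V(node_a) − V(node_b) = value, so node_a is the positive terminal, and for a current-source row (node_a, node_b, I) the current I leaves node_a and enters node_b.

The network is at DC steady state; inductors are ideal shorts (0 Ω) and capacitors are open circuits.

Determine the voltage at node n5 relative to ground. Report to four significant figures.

0.2511 V

Apply KCL at each of the 9 non-ground nodes and solve the resulting linear system.
Node n1: branches {R4, L3, C1, L5} → V_1 = 0.000
Node n2: branches {I1, R6, L2, I3} → V_2 = 0.000
Node n3: branches {I1, R2, R5, R8, L6} → V_3 = 0.000
Node n4: branches {R1, R2, L2, L3, I3, R9, I4} → V_4 = 0.000
Node n5: branches {L1, R5, R8} → V_5 = 0.2511
Node n6: branches {L1, I2, R9, I4} → V_6 = 0.2511
Node n7: branches {R7, L4} → V_7 = 14.30
Node n8: branches {R1, R3, R7, C1, V1} → V_8 = 0.000
Node n9: branches {L4, V1} → V_9 = 14.30
Source currents: i(L1)=0.07853, i(L2)=0.01054, i(L3)=0.01905, i(L4)=-0.007772, i(L5)=-0.01905, i(L6)=0.08795, i(V1)=-0.007772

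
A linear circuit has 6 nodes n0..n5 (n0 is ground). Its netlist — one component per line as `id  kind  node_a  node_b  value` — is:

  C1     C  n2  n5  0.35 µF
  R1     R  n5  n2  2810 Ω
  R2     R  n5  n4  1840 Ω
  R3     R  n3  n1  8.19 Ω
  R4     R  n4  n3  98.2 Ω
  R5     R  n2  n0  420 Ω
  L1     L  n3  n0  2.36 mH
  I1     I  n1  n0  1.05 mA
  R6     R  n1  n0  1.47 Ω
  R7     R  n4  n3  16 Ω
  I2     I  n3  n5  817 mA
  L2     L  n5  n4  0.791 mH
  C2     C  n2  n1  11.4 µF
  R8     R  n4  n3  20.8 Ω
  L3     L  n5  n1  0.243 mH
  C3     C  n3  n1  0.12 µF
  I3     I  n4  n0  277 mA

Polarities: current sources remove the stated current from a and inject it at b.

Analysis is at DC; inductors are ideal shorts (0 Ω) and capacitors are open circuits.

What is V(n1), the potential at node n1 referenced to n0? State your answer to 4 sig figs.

Element admittances at DC:
  Y(C1) = 0.000 S between n2,n5
  Y(R1) = 0.0003559 S between n5,n2
  Y(R2) = 0.0005435 S between n5,n4
  Y(R3) = 0.1221 S between n3,n1
  Y(R4) = 0.01018 S between n4,n3
  Y(R5) = 0.002381 S between n2,n0
  L1: short n3↔n0 (DC inductor)
  I1: injects 0.00105 A into n0 (from n1)
  Y(R6) = 0.6803 S between n1,n0
  Y(R7) = 0.06250 S between n4,n3
  I2: injects 0.817 A into n5 (from n3)
  L2: short n5↔n4 (DC inductor)
  Y(C2) = 0.000 S between n2,n1
  Y(R8) = 0.04808 S between n4,n3
  L3: short n5↔n1 (DC inductor)
  Y(C3) = 0.000 S between n3,n1
  I3: injects 0.277 A into n0 (from n4)
Assemble and solve the 8×8 MNA system:
  V(n1)=0.5836  V(n2)=0.07589  V(n3)=0.000  V(n4)=0.5836  V(n5)=0.5836
  i(L1)=-0.6753  i(L2)=0.3475  i(L3)=0.4693

0.5836 V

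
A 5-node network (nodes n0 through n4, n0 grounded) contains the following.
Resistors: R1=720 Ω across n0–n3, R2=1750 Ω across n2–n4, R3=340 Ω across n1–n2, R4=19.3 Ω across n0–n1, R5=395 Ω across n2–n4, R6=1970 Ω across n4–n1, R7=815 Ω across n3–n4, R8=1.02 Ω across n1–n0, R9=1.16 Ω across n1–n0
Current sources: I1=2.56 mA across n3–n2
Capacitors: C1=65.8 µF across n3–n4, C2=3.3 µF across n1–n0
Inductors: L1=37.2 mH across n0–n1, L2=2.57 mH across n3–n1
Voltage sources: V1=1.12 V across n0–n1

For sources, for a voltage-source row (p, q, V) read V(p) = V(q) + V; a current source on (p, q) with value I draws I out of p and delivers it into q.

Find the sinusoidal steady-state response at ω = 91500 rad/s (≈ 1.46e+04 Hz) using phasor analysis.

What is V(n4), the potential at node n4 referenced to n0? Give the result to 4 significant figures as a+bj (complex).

-1.085+0.04423j V

Element admittances at ω=91500 rad/s:
  Y(R1) = 0.001389+0.000j S between n0,n3
  I1: injects 0.00256 A into n2 (from n3)
  Y(R2) = 0.0005714+0.000j S between n2,n4
  Y(R3) = 0.002941+0.000j S between n1,n2
  Y(R4) = 0.05181+0.000j S between n0,n1
  Y(C1) = 0.000+6.021j S between n3,n4
  Y(C2) = 0.000+0.3019j S between n1,n0
  Y(L1) = 0.000-0.0002938j S between n0,n1
  Y(R5) = 0.002532+0.000j S between n2,n4
  Y(R6) = 0.0005076+0.000j S between n4,n1
  Y(R7) = 0.001227+0.000j S between n3,n4
  Y(R8) = 0.9804+0.000j S between n1,n0
  Y(L2) = 0.000-0.004253j S between n3,n1
  Y(R9) = 0.8621+0.000j S between n1,n0
  V1: constraint V(n0)−V(n1) = 1.12
Assemble and solve the 5×5 MNA system:
  V(n1)=-1.120+0.000j  V(n2)=-0.6782+0.02271j  V(n3)=-1.085+0.04443j  V(n4)=-1.085+0.04423j
  i(V1)=-2.123-0.3378j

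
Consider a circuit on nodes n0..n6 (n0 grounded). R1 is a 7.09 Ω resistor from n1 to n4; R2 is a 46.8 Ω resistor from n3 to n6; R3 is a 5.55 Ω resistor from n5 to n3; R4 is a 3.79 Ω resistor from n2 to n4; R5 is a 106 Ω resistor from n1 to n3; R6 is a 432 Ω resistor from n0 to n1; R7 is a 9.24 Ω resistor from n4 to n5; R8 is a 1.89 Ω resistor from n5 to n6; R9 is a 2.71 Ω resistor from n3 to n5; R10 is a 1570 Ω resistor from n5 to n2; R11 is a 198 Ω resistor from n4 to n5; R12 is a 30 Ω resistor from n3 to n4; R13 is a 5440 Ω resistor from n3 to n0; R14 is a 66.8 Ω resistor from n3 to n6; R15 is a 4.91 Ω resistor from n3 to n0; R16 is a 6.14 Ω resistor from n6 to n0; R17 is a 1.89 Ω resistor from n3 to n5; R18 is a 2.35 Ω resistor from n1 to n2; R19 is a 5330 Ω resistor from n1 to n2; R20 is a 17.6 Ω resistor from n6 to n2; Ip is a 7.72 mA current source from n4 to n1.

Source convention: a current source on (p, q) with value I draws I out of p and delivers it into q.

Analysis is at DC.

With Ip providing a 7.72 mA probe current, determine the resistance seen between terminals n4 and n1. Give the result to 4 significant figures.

MNA unknowns: 6 node voltages V₁..V_6
R1: Y=0.1410 on G[1,4]
R2: Y=0.02137 on G[3,6]
R3: Y=0.1802 on G[5,3]
R4: Y=0.2639 on G[2,4]
R5: Y=0.009434 on G[1,3]
R6: Y=0.002315 on G[0,1]
R7: Y=0.1082 on G[4,5]
R8: Y=0.5291 on G[5,6]
R9: Y=0.3690 on G[3,5]
R10: Y=0.0006369 on G[5,2]
R11: Y=0.005051 on G[4,5]
R12: Y=0.03333 on G[3,4]
R13: Y=0.0001838 on G[3,0]
R14: Y=0.01497 on G[3,6]
R15: Y=0.2037 on G[3,0]
R16: Y=0.1629 on G[6,0]
R17: Y=0.5291 on G[3,5]
R18: Y=0.4255 on G[1,2]
R19: Y=0.0001876 on G[1,2]
R20: Y=0.05682 on G[6,2]
Ip: z[4]−=0.00772, z[1]+=0.00772
solve → V1=0.01841, V2=0.008639, V3=-0.0004108, V4=-0.005290, V5=-0.0005247, V6=0.0002526

R_eq = 3.069 Ω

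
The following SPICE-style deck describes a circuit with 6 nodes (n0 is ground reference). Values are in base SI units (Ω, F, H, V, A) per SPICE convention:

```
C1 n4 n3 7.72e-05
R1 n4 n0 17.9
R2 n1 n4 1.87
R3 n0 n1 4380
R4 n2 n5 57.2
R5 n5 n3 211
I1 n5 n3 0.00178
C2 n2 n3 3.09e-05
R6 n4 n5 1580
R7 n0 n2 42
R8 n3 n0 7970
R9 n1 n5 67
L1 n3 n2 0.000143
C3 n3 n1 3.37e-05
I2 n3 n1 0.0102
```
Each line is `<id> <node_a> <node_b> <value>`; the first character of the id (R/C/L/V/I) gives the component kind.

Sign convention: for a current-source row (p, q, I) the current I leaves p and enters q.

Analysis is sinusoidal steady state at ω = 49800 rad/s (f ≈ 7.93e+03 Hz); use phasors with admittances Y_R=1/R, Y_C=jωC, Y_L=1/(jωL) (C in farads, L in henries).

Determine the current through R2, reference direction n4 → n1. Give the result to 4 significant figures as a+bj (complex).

Element admittances at ω=49800 rad/s:
  Y(C1) = 0.000+3.845j S between n4,n3
  Y(R1) = 0.05587+0.000j S between n4,n0
  Y(R2) = 0.5348+0.000j S between n1,n4
  Y(R3) = 0.0002283+0.000j S between n0,n1
  Y(R4) = 0.01748+0.000j S between n2,n5
  Y(R5) = 0.004739+0.000j S between n5,n3
  I1: injects 0.00178 A into n3 (from n5)
  Y(C2) = 0.000+1.539j S between n2,n3
  Y(R6) = 0.0006329+0.000j S between n4,n5
  Y(R7) = 0.02381+0.000j S between n0,n2
  Y(R8) = 0.0001255+0.000j S between n3,n0
  Y(R9) = 0.01493+0.000j S between n1,n5
  Y(L1) = 0.000-0.1404j S between n3,n2
  Y(C3) = 0.000+1.678j S between n3,n1
  I2: injects 0.0102 A into n1 (from n3)
Assemble and solve the 5×5 MNA system:
  V(n1)=0.001974-0.004916j  V(n2)=0.0004187+0.0006341j  V(n3)=0.0004580+4.559e-05j  V(n4)=-0.0001875-0.0002503j  V(n5)=-0.04609-0.001647j

-0.001156+0.002495j A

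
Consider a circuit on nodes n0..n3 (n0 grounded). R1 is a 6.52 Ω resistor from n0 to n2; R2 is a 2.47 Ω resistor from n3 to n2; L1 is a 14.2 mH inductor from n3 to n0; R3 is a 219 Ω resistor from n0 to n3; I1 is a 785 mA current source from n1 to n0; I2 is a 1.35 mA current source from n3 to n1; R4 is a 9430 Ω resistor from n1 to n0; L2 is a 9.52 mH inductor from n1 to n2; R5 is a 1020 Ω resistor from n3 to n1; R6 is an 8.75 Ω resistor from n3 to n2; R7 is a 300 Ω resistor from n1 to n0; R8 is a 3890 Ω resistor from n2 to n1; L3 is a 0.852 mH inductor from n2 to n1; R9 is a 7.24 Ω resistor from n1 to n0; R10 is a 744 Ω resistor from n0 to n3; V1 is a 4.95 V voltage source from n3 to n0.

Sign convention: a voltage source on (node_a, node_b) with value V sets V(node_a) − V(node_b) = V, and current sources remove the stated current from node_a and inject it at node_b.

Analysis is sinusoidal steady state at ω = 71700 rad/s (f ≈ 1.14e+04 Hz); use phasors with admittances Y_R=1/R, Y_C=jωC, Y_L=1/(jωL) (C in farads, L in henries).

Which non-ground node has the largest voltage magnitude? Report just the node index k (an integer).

MNA unknowns: 3 node voltages V₁..V_3 plus 1 source current (V1)
R1: Y=0.1534+0.000j on G[0,2]
R2: Y=0.4049+0.000j on G[3,2]
L1: Y=0.000-0.0009822j on G[3,0]
R3: Y=0.004566+0.000j on G[0,3]
I1: z[1]−=0.785, z[0]+=0.785
I2: z[3]−=0.00135, z[1]+=0.00135
R4: Y=0.0001060+0.000j on G[1,0]
L2: Y=0.000-0.001465j on G[1,2]
R5: Y=0.0009804+0.000j on G[3,1]
R6: Y=0.1143+0.000j on G[3,2]
R7: Y=0.003333+0.000j on G[1,0]
R8: Y=0.0002571+0.000j on G[2,1]
L3: Y=0.000-0.01637j on G[2,1]
R9: Y=0.1381+0.000j on G[1,0]
R10: Y=0.001344+0.000j on G[0,3]
V1: row V3−V0=4.95, i_V1 at 3,0
solve → V1=-5.276-1.131j, V2=3.781+0.2397j, V3=4.950+0.000j
aux → i_V1=-0.6474+0.1282j

1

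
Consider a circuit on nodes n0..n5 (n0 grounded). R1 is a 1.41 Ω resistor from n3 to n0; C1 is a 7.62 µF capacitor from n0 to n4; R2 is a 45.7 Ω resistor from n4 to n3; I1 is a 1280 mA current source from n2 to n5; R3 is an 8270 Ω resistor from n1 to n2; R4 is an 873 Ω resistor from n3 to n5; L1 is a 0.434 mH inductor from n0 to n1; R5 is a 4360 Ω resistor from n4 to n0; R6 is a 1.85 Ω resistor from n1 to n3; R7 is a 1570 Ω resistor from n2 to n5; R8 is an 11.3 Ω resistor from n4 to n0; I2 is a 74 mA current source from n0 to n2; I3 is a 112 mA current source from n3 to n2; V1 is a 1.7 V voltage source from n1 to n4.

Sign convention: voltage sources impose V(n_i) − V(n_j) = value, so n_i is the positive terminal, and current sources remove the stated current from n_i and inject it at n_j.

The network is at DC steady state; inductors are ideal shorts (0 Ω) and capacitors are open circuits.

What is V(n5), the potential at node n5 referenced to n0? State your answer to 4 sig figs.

Apply KCL at each of the 5 non-ground nodes and solve the resulting linear system.
Node n1: branches {R3, L1, R6, V1} → V_1 = 0.000
Node n2: branches {I1, R3, R7, I2, I3} → V_2 = -1200
Node n3: branches {R1, R2, R4, R6, I3} → V_3 = 0.1431
Node n4: branches {C1, R2, R5, R8, V1} → V_4 = -1.700
Node n5: branches {I1, R4, R7} → V_5 = 289.2
Source currents: i(L1)=-0.1234, i(V1)=-0.1912

289.2 V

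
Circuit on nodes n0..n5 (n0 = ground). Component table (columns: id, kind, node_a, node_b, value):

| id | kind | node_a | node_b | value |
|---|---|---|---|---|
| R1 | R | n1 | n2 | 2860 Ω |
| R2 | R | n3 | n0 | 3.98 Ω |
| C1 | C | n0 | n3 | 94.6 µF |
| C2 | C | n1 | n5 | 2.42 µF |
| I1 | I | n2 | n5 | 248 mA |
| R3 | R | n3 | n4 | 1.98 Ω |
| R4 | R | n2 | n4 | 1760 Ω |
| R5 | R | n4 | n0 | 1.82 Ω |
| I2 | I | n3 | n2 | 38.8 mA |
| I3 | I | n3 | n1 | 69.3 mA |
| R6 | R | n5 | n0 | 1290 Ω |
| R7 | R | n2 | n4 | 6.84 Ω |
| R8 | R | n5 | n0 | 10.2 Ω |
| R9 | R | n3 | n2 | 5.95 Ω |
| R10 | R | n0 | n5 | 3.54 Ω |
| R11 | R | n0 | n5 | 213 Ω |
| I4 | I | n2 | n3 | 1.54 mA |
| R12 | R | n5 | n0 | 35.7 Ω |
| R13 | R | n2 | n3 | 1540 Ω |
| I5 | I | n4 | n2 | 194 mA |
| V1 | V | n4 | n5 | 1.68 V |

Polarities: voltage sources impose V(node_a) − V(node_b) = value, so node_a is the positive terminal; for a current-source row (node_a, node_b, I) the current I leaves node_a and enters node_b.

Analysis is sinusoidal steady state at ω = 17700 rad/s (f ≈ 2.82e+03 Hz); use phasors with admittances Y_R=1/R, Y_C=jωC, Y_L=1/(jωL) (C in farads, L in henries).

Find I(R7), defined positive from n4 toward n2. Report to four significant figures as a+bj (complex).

0.04719+0.005151j A

MNA unknowns: 5 node voltages V₁..V_5 plus 1 source current (V1)
R1: Y=0.0003497+0.000j on G[1,2]
R2: Y=0.2513+0.000j on G[3,0]
C1: Y=0.000+1.674j on G[0,3]
C2: Y=0.000+0.04283j on G[1,5]
I1: z[2]−=0.248, z[5]+=0.248
R3: Y=0.5051+0.000j on G[3,4]
R4: Y=0.0005682+0.000j on G[2,4]
R5: Y=0.5495+0.000j on G[4,0]
I2: z[3]−=0.0388, z[2]+=0.0388
I3: z[3]−=0.0693, z[1]+=0.0693
R6: Y=0.0007752+0.000j on G[5,0]
R7: Y=0.1462+0.000j on G[2,4]
R8: Y=0.09804+0.000j on G[5,0]
R9: Y=0.1681+0.000j on G[3,2]
R10: Y=0.2825+0.000j on G[0,5]
R11: Y=0.004695+0.000j on G[0,5]
I4: z[2]−=0.00154, z[3]+=0.00154
R12: Y=0.02801+0.000j on G[5,0]
R13: Y=0.0006494+0.000j on G[2,3]
I5: z[4]−=0.194, z[2]+=0.194
V1: row V4−V5=1.68, i_V1 at 4,5
solve → V1=-1.129-1.666j, V2=0.2155-0.07282j, V3=0.03666-0.1002j, V4=0.5383-0.03759j, V5=-1.142-0.03759j
aux → i_V1=-0.7905-0.01612j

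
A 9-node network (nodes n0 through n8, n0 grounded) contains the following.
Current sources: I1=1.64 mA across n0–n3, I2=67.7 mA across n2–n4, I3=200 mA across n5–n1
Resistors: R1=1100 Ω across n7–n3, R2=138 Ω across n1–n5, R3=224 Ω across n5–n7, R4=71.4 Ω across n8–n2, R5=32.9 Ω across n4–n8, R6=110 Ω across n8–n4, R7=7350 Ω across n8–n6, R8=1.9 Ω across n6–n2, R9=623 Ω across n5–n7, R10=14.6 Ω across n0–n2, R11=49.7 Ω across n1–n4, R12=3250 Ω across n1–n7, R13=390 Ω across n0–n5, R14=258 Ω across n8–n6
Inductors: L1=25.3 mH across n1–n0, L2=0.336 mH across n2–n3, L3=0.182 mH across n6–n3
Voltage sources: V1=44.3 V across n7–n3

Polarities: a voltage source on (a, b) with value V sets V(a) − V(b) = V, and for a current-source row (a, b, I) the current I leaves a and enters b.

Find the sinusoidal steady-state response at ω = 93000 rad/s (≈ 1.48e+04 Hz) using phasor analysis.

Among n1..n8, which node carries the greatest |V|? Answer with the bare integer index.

Apply KCL at each of the 8 non-ground nodes and solve the resulting linear system.
Node n1: branches {R2, L1, I3, R11, R12} → V_1 = 23.53+0.4810j
Node n2: branches {R4, I2, R8, R10, L2} → V_2 = -0.5332+0.1636j
Node n3: branches {I1, R1, L2, L3, V1} → V_3 = -0.7148-1.800j
Node n4: branches {R5, I2, R6, R11} → V_4 = 16.44+0.3607j
Node n5: branches {R2, R3, I3, R9, R13} → V_5 = 14.80-0.4684j
Node n6: branches {R7, R8, L3, R14} → V_6 = -0.6646+0.1702j
Node n7: branches {R1, R3, R9, R12, V1} → V_7 = 43.59-1.800j
Node n8: branches {R4, R5, R6, R7, R14} → V_8 = 11.11+0.2994j
Source currents: i(V1)=-0.2211+0.008783j

7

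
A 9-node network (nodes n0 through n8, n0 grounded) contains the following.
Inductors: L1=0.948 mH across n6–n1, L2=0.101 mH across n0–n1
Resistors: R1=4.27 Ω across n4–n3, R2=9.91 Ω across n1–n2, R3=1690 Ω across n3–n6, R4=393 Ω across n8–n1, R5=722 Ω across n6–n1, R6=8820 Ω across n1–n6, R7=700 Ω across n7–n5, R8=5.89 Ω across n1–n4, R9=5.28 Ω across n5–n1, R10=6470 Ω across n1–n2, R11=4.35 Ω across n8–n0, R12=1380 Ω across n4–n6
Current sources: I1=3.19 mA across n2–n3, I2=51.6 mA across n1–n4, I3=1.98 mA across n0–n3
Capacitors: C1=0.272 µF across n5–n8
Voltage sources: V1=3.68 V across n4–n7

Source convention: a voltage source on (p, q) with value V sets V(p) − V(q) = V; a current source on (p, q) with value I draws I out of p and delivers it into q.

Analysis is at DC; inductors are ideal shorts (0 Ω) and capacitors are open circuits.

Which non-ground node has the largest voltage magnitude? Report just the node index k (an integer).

7

Element admittances at DC:
  L1: short n6↔n1 (DC inductor)
  Y(R1) = 0.2342 S between n4,n3
  Y(R2) = 0.1009 S between n1,n2
  Y(R3) = 0.0005917 S between n3,n6
  Y(R4) = 0.002545 S between n8,n1
  Y(R5) = 0.001385 S between n6,n1
  Y(R6) = 0.0001134 S between n1,n6
  Y(R7) = 0.001429 S between n7,n5
  I1: injects 0.00319 A into n3 (from n2)
  Y(R8) = 0.1698 S between n1,n4
  Y(R9) = 0.1894 S between n5,n1
  Y(R10) = 0.0001546 S between n1,n2
  Y(C1) = 0.000 S between n5,n8
  I2: injects 0.0516 A into n4 (from n1)
  Y(R11) = 0.2299 S between n8,n0
  I3: injects 0.00198 A into n3 (from n0)
  Y(R12) = 0.0007246 S between n4,n6
  L2: short n0↔n1 (DC inductor)
  V1: constraint V(n4)−V(n7) = 3.68
Assemble and solve the 11×11 MNA system:
  V(n1)=0.000  V(n2)=-0.03156  V(n3)=0.3804  V(n4)=0.3592  V(n5)=-0.02486  V(n6)=0.000  V(n7)=-3.321  V(n8)=0.000
  i(L1)=0.0004854  i(L2)=-0.001980  i(V1)=-0.004708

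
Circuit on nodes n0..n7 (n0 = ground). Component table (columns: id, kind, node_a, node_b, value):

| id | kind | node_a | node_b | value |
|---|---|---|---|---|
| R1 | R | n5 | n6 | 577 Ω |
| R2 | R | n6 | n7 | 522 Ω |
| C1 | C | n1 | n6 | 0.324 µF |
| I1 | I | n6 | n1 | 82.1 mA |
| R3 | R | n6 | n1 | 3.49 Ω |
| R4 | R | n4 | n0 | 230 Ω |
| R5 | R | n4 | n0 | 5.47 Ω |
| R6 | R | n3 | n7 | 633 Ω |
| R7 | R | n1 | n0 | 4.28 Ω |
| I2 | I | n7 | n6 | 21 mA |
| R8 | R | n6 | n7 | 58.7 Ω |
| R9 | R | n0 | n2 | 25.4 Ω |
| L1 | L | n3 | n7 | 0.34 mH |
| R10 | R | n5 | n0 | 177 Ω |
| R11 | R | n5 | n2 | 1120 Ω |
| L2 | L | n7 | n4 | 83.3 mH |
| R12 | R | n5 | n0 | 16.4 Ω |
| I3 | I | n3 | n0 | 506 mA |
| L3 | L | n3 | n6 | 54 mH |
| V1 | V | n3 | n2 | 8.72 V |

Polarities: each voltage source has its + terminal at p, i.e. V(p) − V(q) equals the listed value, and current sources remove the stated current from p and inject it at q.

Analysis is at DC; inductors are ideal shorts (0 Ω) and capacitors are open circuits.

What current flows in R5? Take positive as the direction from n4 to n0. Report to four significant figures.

-0.09815 A

Element admittances at DC:
  Y(R1) = 0.001733 S between n5,n6
  Y(R2) = 0.001916 S between n6,n7
  Y(C1) = 0.000 S between n1,n6
  I1: injects 0.0821 A into n1 (from n6)
  Y(R3) = 0.2865 S between n6,n1
  Y(R4) = 0.004348 S between n4,n0
  Y(R5) = 0.1828 S between n4,n0
  Y(R6) = 0.001580 S between n3,n7
  Y(R7) = 0.2336 S between n1,n0
  I2: injects 0.021 A into n6 (from n7)
  Y(R8) = 0.01704 S between n6,n7
  Y(R9) = 0.03937 S between n0,n2
  L1: short n3↔n7 (DC inductor)
  Y(R10) = 0.005650 S between n5,n0
  Y(R11) = 0.0008929 S between n5,n2
  L2: short n7↔n4 (DC inductor)
  Y(R12) = 0.06098 S between n5,n0
  I3: injects 0.506 A into n0 (from n3)
  L3: short n3↔n6 (DC inductor)
  V1: constraint V(n3)−V(n2) = 8.72
Assemble and solve the 11×11 MNA system:
  V(n1)=-0.1379  V(n2)=-9.257  V(n3)=-0.5369  V(n4)=-0.5369  V(n5)=-0.1328  V(n6)=-0.5369  V(n7)=-0.5369
  i(L1)=-0.07949  i(L2)=-0.1005  i(L3)=-0.05392  i(V1)=-0.3726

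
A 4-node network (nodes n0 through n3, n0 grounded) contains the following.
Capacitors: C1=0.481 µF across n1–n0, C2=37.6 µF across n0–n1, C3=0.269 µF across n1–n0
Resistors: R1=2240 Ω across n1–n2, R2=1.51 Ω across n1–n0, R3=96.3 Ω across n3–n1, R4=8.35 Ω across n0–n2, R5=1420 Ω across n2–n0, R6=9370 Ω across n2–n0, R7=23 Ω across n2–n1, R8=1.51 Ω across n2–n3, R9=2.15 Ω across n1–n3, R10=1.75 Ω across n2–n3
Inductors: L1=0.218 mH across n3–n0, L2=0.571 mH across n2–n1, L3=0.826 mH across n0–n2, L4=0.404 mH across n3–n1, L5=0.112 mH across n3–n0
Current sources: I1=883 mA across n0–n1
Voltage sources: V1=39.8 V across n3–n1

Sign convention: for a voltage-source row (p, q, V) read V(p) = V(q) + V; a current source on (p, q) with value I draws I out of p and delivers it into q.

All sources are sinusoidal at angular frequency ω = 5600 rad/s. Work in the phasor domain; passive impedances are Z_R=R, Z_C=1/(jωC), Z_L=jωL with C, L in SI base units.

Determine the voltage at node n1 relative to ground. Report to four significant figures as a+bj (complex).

-39.07+10.76j V

Element admittances at ω=5600 rad/s:
  Y(C1) = 0.000+0.002694j S between n1,n0
  Y(R1) = 0.0004464+0.000j S between n1,n2
  Y(C2) = 0.000+0.2106j S between n0,n1
  Y(L1) = 0.000-0.8191j S between n3,n0
  Y(R2) = 0.6623+0.000j S between n1,n0
  Y(L2) = 0.000-0.3127j S between n2,n1
  I1: injects 0.883 A into n1 (from n0)
  Y(L3) = 0.000-0.2162j S between n0,n2
  Y(R3) = 0.01038+0.000j S between n3,n1
  Y(R4) = 0.1198+0.000j S between n0,n2
  Y(R5) = 0.0007042+0.000j S between n2,n0
  Y(R6) = 0.0001067+0.000j S between n2,n0
  Y(R7) = 0.04348+0.000j S between n2,n1
  Y(L4) = 0.000-0.4420j S between n3,n1
  Y(L5) = 0.000-1.594j S between n3,n0
  Y(R8) = 0.6623+0.000j S between n2,n3
  Y(R9) = 0.4651+0.000j S between n1,n3
  Y(C3) = 0.000+0.001506j S between n1,n0
  Y(R10) = 0.5714+0.000j S between n2,n3
  V1: constraint V(n3)−V(n1) = 39.8
Assemble and solve the 4×4 MNA system:
  V(n1)=-39.07+10.76j  V(n2)=-4.554+16.85j  V(n3)=0.7263+10.76j
  i(V1)=-51.42+26.86j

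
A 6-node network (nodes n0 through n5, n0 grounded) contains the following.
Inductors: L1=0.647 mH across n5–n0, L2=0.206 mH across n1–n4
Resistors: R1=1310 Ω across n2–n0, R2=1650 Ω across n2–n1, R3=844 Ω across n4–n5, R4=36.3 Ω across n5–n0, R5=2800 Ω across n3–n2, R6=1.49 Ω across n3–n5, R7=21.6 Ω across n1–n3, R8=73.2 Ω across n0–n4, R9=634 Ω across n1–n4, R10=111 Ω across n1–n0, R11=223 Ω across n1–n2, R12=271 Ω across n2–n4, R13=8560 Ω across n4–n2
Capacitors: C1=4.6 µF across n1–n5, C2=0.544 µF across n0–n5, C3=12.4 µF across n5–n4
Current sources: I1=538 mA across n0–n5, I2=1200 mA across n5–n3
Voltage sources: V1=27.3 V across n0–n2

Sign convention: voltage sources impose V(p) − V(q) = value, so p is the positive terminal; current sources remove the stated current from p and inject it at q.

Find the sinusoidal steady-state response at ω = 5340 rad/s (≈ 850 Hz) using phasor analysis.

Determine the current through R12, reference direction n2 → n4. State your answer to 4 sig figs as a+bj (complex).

-0.09751-0.007440j A

MNA unknowns: 5 node voltages V₁..V_5 plus 1 source current (V1)
L1: Y=0.000-0.2894j on G[5,0]
R1: Y=0.0007634+0.000j on G[2,0]
R2: Y=0.0006061+0.000j on G[2,1]
C1: Y=0.000+0.02456j on G[1,5]
R3: Y=0.001185+0.000j on G[4,5]
R4: Y=0.02755+0.000j on G[5,0]
R5: Y=0.0003571+0.000j on G[3,2]
R6: Y=0.6711+0.000j on G[3,5]
L2: Y=0.000-0.9091j on G[1,4]
R7: Y=0.04630+0.000j on G[1,3]
R8: Y=0.01366+0.000j on G[0,4]
R9: Y=0.001577+0.000j on G[1,4]
R10: Y=0.009009+0.000j on G[1,0]
R11: Y=0.004484+0.000j on G[1,2]
I1: z[0]−=0.538, z[5]+=0.538
C2: Y=0.000+0.002905j on G[0,5]
R12: Y=0.003690+0.000j on G[2,4]
C3: Y=0.000+0.06622j on G[5,4]
R13: Y=0.0001168+0.000j on G[4,2]
I2: z[5]−=1.2, z[3]+=1.2
V1: row V0−V2=27.3, i_V1 at 0,2
solve → V1=-0.8274+2.042j, V2=-27.30+0.000j, V3=1.910+1.119j, V4=-0.8749+2.016j, V5=0.3264+1.056j
aux → i_V1=-0.2666-0.01847j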